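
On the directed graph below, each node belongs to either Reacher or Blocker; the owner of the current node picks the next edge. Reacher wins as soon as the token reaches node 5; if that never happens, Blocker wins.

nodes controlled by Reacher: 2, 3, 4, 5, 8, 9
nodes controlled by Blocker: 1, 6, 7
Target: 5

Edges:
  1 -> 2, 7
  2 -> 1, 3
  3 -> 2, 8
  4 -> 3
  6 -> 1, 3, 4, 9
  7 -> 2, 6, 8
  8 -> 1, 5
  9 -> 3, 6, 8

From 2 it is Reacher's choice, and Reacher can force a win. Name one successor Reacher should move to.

3

A0 = {5}
A1: add {8} — 8 (Reacher) has 8→5.
A2: add {3, 9} — 3 (Reacher) has 3→8; 9 (Reacher) has 9→8.
A3: add {2, 4} — 2 (Reacher) has 2→3; 4 (Reacher) has 4→3.
A4 = A3; e.g. 1 (Blocker) can still go to 7. Fixed point.
From 2, successor 3 is in the attractor (rank 2); the other successor 1 is not.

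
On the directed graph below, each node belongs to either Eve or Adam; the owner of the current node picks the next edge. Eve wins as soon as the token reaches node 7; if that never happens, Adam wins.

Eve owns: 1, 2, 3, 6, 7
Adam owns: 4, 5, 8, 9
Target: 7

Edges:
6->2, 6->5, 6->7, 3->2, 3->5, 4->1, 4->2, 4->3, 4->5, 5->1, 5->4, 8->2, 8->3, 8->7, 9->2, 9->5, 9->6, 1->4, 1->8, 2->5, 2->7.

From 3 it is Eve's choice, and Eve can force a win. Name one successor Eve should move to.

2

A0 = {7}
A1: add {2, 6} — 2 (Eve) has 2→7; 6 (Eve) has 6→7.
A2: add {3} — 3 (Eve) has 3→2.
A3: add {8} — 8 (Adam): all of {2, 3, 7} already in.
A4: add {1} — 1 (Eve) has 1→8.
A5 = A4; e.g. 4 (Adam) can still go to 5. Fixed point.
From 3, successor 2 is in the attractor (rank 1); the other successor 5 is not.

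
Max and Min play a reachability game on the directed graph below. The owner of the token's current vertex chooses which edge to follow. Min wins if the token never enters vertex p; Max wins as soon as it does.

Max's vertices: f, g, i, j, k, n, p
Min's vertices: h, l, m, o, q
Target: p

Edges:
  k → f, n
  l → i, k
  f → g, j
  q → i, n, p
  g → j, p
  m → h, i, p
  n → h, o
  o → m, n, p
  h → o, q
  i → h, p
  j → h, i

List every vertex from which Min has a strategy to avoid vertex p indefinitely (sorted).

h, m, n, o, q

A0 = {p}
A1: add {g, i} — g (Max) has g→p; i (Max) has i→p.
A2: add {f, j} — f (Max) has f→g; j (Max) has j→i.
A3: add {k} — k (Max) has k→f.
A4: add {l} — l (Min): all of {i, k} already in.
A5 = A4; e.g. h (Min) can still go to o. Fixed point.
Max's attractor = {f, g, i, j, k, l, p}; Min avoids the target exactly from the complement.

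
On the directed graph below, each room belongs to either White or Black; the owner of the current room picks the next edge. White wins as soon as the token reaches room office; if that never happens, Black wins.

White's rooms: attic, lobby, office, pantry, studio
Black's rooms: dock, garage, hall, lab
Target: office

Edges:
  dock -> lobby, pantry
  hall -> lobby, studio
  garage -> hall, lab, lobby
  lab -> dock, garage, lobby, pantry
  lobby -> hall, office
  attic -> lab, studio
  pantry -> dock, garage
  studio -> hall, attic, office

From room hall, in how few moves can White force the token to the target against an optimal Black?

2

A0 = {office}
A1: add {lobby, studio} — lobby (White) has lobby→office; studio (White) has studio→office.
A2: add {attic, hall} — hall (Black): all of {lobby, studio} already in; attic (White) has attic→studio.
A3 = A2; e.g. dock (Black) can still go to pantry. Fixed point.
hall enters the attractor at level 2, so White can force the target in 2 moves from there.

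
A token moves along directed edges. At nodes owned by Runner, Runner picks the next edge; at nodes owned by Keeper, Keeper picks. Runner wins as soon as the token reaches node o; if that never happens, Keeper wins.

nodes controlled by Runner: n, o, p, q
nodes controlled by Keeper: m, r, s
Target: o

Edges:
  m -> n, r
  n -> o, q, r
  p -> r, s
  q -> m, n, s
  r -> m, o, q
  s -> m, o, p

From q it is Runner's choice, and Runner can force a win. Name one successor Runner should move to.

A0 = {o}
A1: add {n} — n (Runner) has n→o.
A2: add {q} — q (Runner) has q→n.
A3 = A2; e.g. m (Keeper) can still go to r. Fixed point.
From q, successor n is in the attractor (rank 1); the other successors m, s are not.

n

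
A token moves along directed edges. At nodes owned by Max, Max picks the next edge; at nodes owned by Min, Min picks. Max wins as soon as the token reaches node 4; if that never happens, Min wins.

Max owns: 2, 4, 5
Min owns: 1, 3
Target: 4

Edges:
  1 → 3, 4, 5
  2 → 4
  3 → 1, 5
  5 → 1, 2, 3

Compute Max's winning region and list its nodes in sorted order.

A0 = {4}
A1: add {2} — 2 (Max) has 2→4.
A2: add {5} — 5 (Max) has 5→2.
A3 = A2; e.g. 1 (Min) can still go to 3. Fixed point.
Max's winning region = {2, 4, 5}.

2, 4, 5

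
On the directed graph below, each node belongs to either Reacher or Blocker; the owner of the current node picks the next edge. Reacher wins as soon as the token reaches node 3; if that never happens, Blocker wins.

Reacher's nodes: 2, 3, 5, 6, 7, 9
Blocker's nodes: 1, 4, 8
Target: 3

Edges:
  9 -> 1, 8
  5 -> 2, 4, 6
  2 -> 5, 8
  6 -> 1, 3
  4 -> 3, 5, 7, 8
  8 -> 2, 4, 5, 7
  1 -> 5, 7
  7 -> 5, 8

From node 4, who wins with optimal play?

Blocker

A0 = {3}
A1: add {6} — 6 (Reacher) has 6→3.
A2: add {5} — 5 (Reacher) has 5→6.
A3: add {2, 7} — 2 (Reacher) has 2→5; 7 (Reacher) has 7→5.
A4: add {1} — 1 (Blocker): all of {5, 7} already in.
A5: add {9} — 9 (Reacher) has 9→1.
A6 = A5; e.g. 4 (Blocker) can still go to 8. Fixed point.
4 never enters the attractor, so Blocker can avoid the target forever.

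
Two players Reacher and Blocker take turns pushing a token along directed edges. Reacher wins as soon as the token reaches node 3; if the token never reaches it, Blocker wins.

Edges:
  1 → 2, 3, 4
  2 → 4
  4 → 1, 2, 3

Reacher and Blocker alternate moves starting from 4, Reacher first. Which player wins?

Track states (vertex, player-to-move).
A0 = {(3,Reacher), (3,Blocker)}
A1: add {(1,Reacher), (4,Reacher)}.
(4,Reacher) ∈ A1 ⇒ Reacher forces the target.

Reacher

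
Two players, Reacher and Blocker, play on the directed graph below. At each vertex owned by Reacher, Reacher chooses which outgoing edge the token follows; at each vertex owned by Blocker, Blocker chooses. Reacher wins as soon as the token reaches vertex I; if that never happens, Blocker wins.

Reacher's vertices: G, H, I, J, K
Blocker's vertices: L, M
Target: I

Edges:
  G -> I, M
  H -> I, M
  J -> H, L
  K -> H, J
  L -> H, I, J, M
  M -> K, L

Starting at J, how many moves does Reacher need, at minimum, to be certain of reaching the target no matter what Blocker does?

A0 = {I}
A1: add {G, H} — G (Reacher) has G→I; H (Reacher) has H→I.
A2: add {J, K} — J (Reacher) has J→H; K (Reacher) has K→H.
A3 = A2; e.g. L (Blocker) can still go to M. Fixed point.
J enters the attractor at level 2, so Reacher can force the target in 2 moves from there.

2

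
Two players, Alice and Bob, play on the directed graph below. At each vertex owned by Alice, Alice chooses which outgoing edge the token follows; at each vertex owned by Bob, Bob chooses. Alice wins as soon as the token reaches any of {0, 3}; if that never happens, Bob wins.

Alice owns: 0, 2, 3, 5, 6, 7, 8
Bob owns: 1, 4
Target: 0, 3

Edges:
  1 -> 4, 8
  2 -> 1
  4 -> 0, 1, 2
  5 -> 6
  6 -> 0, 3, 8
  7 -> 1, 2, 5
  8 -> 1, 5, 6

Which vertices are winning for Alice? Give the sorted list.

0, 3, 5, 6, 7, 8

A0 = {0, 3}
A1: add {6} — 6 (Alice) has 6→0.
A2: add {5, 8} — 5 (Alice) has 5→6; 8 (Alice) has 8→6.
A3: add {7} — 7 (Alice) has 7→5.
A4 = A3; e.g. 1 (Bob) can still go to 4. Fixed point.
Alice's winning region = {0, 3, 5, 6, 7, 8}.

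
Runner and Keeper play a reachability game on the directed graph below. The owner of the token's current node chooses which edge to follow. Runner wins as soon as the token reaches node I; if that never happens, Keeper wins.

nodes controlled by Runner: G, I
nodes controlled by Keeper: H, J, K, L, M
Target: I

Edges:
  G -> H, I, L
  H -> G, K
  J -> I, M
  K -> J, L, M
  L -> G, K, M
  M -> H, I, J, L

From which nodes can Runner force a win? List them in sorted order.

A0 = {I}
A1: add {G} — G (Runner) has G→I.
A2 = A1; e.g. H (Keeper) can still go to K. Fixed point.
Runner's winning region = {G, I}.

G, I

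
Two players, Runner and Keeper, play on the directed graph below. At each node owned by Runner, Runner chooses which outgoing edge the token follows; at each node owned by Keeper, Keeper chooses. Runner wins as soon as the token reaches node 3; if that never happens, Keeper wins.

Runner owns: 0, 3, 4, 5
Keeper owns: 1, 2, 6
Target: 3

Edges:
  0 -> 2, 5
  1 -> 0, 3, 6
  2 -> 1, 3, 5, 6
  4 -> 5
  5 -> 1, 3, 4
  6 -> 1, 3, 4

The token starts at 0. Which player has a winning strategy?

A0 = {3}
A1: add {5} — 5 (Runner) has 5→3.
A2: add {0, 4} — 0 (Runner) has 0→5; 4 (Runner) has 4→5.
A3 = A2; e.g. 1 (Keeper) can still go to 6. Fixed point.
0 ∈ A2, so Runner can force the target.

Runner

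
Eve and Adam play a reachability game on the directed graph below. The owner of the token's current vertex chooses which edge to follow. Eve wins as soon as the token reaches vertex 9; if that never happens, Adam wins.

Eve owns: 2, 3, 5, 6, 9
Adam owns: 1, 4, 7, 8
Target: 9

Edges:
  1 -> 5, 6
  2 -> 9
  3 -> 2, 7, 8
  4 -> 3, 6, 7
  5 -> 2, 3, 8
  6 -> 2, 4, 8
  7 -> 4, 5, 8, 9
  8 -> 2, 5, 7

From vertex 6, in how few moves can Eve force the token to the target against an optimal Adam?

A0 = {9}
A1: add {2} — 2 (Eve) has 2→9.
A2: add {3, 5, 6} — 3 (Eve) has 3→2; 5 (Eve) has 5→2; 6 (Eve) has 6→2.
6 enters the attractor at level 2, so Eve can force the target in 2 moves from there.

2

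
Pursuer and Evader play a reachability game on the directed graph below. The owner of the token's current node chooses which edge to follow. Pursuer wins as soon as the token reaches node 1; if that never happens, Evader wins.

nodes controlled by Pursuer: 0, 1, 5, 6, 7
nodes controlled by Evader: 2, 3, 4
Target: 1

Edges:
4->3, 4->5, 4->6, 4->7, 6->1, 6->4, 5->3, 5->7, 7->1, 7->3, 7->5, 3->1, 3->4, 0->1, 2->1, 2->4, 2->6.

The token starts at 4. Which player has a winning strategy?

Evader

A0 = {1}
A1: add {0, 6, 7} — 0 (Pursuer) has 0→1; 6 (Pursuer) has 6→1; 7 (Pursuer) has 7→1.
A2: add {5} — 5 (Pursuer) has 5→7.
A3 = A2; e.g. 2 (Evader) can still go to 4. Fixed point.
4 never enters the attractor, so Evader can avoid the target forever.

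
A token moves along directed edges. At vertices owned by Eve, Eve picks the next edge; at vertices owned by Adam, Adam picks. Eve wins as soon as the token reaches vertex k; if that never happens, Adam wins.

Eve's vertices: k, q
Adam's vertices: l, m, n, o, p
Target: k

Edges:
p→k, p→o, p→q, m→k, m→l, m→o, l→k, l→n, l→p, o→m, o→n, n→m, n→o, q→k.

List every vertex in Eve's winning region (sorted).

A0 = {k}
A1: add {q} — q (Eve) has q→k.
A2 = A1; e.g. l (Adam) can still go to n. Fixed point.
Eve's winning region = {k, q}.

k, q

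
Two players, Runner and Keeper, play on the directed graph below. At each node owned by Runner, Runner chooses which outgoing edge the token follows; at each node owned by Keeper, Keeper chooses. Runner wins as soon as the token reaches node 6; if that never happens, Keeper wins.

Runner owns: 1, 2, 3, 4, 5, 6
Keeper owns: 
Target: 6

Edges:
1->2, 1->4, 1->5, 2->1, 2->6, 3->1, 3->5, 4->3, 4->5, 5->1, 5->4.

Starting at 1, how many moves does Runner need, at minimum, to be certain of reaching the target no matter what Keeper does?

A0 = {6}
A1: add {2} — 2 (Runner) has 2→6.
A2: add {1} — 1 (Runner) has 1→2.
1 enters the attractor at level 2, so Runner can force the target in 2 moves from there.

2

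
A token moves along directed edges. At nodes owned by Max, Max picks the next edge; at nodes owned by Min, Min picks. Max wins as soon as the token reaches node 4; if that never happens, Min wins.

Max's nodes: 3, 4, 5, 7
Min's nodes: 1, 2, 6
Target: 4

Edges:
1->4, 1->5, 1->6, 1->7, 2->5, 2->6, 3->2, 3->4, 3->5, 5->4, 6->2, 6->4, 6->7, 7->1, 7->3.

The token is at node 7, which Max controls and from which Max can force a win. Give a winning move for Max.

A0 = {4}
A1: add {3, 5} — 3 (Max) has 3→4; 5 (Max) has 5→4.
A2: add {7} — 7 (Max) has 7→3.
A3 = A2; e.g. 1 (Min) can still go to 6. Fixed point.
From 7, successor 3 is in the attractor (rank 1); the other successor 1 is not.

3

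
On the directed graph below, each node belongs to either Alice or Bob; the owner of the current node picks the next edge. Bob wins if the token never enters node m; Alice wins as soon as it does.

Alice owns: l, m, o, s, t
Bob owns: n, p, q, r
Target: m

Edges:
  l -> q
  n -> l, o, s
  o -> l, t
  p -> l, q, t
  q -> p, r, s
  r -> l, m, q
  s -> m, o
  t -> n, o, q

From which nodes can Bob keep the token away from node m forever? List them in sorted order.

A0 = {m}
A1: add {s} — s (Alice) has s→m.
A2 = A1; e.g. l (Alice) has no edge into A1. Fixed point.
Alice's attractor = {m, s}; Bob avoids the target exactly from the complement.

l, n, o, p, q, r, t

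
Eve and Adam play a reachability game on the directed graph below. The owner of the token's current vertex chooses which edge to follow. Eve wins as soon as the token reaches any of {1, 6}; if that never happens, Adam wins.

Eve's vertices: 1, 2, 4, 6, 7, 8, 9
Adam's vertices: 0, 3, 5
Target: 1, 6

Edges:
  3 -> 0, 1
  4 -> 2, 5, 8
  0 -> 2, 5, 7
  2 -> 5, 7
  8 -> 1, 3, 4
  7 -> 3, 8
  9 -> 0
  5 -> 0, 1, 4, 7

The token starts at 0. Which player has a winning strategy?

A0 = {1, 6}
A1: add {8} — 8 (Eve) has 8→1.
A2: add {4, 7} — 4 (Eve) has 4→8; 7 (Eve) has 7→8.
A3: add {2} — 2 (Eve) has 2→7.
A4 = A3; e.g. 0 (Adam) can still go to 5. Fixed point.
0 never enters the attractor, so Adam can avoid the target forever.

Adam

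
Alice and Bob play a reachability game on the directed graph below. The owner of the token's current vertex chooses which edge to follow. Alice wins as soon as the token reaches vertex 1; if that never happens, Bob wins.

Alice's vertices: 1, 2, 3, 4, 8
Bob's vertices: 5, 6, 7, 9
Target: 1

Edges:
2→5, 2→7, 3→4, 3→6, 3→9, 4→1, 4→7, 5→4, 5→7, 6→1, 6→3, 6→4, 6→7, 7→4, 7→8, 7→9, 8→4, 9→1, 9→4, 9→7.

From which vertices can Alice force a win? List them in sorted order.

A0 = {1}
A1: add {4} — 4 (Alice) has 4→1.
A2: add {3, 8} — 3 (Alice) has 3→4; 8 (Alice) has 8→4.
A3 = A2; e.g. 2 (Alice) has no edge into A2. Fixed point.
Alice's winning region = {1, 3, 4, 8}.

1, 3, 4, 8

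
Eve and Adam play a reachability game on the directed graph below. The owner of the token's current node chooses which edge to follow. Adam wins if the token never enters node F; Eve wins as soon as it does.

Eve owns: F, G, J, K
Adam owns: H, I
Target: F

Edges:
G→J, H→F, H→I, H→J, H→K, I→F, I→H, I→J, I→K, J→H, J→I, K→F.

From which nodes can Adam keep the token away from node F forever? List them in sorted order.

A0 = {F}
A1: add {K} — K (Eve) has K→F.
A2 = A1; e.g. G (Eve) has no edge into A1. Fixed point.
Eve's attractor = {F, K}; Adam avoids the target exactly from the complement.

G, H, I, J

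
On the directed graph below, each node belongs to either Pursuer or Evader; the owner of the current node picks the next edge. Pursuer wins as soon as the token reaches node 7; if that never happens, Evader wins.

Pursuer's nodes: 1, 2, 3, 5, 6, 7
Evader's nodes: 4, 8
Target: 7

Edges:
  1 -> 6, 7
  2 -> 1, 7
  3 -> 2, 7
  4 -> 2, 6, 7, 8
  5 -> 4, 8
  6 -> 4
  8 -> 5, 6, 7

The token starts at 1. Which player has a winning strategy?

A0 = {7}
A1: add {1, 2, 3} — 1 (Pursuer) has 1→7; 2 (Pursuer) has 2→7; 3 (Pursuer) has 3→7.
A2 = A1; e.g. 4 (Evader) can still go to 6. Fixed point.
1 ∈ A1, so Pursuer can force the target.

Pursuer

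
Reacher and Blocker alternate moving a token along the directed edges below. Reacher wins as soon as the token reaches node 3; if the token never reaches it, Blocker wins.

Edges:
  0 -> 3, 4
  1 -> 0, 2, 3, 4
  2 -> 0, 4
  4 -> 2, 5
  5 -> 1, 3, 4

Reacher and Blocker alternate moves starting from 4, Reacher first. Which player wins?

Blocker

Track states (vertex, player-to-move).
A0 = {(3,Reacher), (3,Blocker)}
A1: add {(0,Reacher), (1,Reacher), (5,Reacher)}.
A2 = A1; e.g. (0,Blocker) stays out. (4,Reacher) never enters ⇒ Blocker avoids the target.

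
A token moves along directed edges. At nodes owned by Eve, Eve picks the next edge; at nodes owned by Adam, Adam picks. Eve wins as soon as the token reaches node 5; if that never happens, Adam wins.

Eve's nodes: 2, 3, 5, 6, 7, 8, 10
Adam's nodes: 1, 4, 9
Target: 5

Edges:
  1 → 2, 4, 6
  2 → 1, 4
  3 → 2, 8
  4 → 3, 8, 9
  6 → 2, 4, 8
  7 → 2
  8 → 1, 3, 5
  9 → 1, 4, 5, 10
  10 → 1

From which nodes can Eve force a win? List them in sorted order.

3, 5, 6, 8

A0 = {5}
A1: add {8} — 8 (Eve) has 8→5.
A2: add {3, 6} — 3 (Eve) has 3→8; 6 (Eve) has 6→8.
A3 = A2; e.g. 1 (Adam) can still go to 2. Fixed point.
Eve's winning region = {3, 5, 6, 8}.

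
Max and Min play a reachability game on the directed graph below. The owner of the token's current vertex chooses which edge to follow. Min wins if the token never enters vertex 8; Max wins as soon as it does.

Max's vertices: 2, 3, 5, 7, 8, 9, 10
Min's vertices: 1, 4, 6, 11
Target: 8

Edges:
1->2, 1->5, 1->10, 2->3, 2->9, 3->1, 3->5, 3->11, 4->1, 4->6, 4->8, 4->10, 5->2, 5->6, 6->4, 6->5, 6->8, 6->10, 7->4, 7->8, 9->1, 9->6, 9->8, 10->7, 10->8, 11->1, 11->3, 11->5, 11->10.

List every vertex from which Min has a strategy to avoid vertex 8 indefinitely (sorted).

A0 = {8}
A1: add {7, 9, 10} — 7 (Max) has 7→8; 9 (Max) has 9→8; 10 (Max) has 10→8.
A2: add {2} — 2 (Max) has 2→9.
A3: add {5} — 5 (Max) has 5→2.
A4: add {1, 3} — 1 (Min): all of {2, 5, 10} already in; 3 (Max) has 3→5.
A5: add {11} — 11 (Min): all of {1, 3, 5, 10} already in.
A6 = A5; e.g. 4 (Min) can still go to 6. Fixed point.
Max's attractor = {1, 2, 3, 5, 7, 8, 9, 10, 11}; Min avoids the target exactly from the complement.

4, 6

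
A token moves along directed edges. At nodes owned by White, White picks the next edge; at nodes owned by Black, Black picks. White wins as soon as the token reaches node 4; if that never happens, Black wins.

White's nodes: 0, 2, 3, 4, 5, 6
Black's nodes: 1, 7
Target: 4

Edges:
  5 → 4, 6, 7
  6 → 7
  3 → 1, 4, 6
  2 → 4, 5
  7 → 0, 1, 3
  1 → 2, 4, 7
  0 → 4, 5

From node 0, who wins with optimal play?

A0 = {4}
A1: add {0, 2, 3, 5} — 0 (White) has 0→4; 2 (White) has 2→4; 3 (White) has 3→4; 5 (White) has 5→4.
A2 = A1; e.g. 1 (Black) can still go to 7. Fixed point.
0 ∈ A1, so White can force the target.

White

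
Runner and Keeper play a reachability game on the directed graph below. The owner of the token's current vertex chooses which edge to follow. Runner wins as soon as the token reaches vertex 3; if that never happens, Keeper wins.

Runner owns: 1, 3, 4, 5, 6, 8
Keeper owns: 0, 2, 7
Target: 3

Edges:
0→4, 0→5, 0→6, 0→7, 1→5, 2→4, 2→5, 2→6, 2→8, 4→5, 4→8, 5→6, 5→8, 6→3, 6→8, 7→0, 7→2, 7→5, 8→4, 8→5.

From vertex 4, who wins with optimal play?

Runner

A0 = {3}
A1: add {6} — 6 (Runner) has 6→3.
A2: add {5} — 5 (Runner) has 5→6.
A3: add {1, 4, 8} — 1 (Runner) has 1→5; 4 (Runner) has 4→5; 8 (Runner) has 8→5.
4 ∈ A3, so Runner can force the target.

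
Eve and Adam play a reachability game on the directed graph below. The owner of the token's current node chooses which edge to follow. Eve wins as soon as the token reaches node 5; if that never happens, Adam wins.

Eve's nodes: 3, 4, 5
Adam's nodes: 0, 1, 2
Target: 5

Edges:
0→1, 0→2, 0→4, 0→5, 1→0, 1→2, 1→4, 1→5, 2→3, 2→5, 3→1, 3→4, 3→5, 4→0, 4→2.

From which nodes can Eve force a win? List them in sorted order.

2, 3, 4, 5

A0 = {5}
A1: add {3} — 3 (Eve) has 3→5.
A2: add {2} — 2 (Adam): all of {3, 5} already in.
A3: add {4} — 4 (Eve) has 4→2.
A4 = A3; e.g. 0 (Adam) can still go to 1. Fixed point.
Eve's winning region = {2, 3, 4, 5}.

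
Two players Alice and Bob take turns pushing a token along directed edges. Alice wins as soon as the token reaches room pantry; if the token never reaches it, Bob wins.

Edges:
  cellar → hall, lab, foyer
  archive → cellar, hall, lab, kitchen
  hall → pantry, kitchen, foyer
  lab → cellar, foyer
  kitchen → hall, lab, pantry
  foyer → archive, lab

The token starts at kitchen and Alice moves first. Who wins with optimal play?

Alice

Track states (vertex, player-to-move).
A0 = {(pantry,Alice), (pantry,Bob)}
A1: add {(hall,Alice), (kitchen,Alice)}.
(kitchen,Alice) ∈ A1 ⇒ Alice forces the target.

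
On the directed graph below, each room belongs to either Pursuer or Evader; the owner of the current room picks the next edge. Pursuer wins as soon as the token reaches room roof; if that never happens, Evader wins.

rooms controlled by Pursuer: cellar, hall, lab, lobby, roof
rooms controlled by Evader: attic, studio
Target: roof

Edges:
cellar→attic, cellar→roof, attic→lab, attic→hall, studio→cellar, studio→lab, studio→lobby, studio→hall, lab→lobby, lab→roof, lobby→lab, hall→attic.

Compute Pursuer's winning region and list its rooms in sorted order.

cellar, lab, lobby, roof

A0 = {roof}
A1: add {cellar, lab} — cellar (Pursuer) has cellar→roof; lab (Pursuer) has lab→roof.
A2: add {lobby} — lobby (Pursuer) has lobby→lab.
A3 = A2; e.g. attic (Evader) can still go to hall. Fixed point.
Pursuer's winning region = {cellar, lab, lobby, roof}.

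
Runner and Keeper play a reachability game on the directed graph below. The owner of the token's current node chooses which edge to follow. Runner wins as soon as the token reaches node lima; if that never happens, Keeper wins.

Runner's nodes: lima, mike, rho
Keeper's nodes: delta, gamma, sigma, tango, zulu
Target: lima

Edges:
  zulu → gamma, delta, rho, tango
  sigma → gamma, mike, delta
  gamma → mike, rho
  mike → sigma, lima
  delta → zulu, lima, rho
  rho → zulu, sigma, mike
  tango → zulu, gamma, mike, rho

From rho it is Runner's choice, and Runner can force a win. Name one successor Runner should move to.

mike

A0 = {lima}
A1: add {mike} — mike (Runner) has mike→lima.
A2: add {rho} — rho (Runner) has rho→mike.
A3: add {gamma} — gamma (Keeper): all of {mike, rho} already in.
A4 = A3; e.g. zulu (Keeper) can still go to delta. Fixed point.
From rho, successor mike is in the attractor (rank 1); the other successors sigma, zulu are not.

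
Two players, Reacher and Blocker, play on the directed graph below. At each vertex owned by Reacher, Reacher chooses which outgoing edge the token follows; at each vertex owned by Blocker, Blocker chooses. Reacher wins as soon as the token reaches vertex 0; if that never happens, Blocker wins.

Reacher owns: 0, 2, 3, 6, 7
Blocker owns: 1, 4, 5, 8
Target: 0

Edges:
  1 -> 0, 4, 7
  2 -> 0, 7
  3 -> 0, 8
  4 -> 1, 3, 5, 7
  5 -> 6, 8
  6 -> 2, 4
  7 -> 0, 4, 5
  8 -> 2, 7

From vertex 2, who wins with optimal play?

A0 = {0}
A1: add {2, 3, 7} — 2 (Reacher) has 2→0; 3 (Reacher) has 3→0; 7 (Reacher) has 7→0.
2 ∈ A1, so Reacher can force the target.

Reacher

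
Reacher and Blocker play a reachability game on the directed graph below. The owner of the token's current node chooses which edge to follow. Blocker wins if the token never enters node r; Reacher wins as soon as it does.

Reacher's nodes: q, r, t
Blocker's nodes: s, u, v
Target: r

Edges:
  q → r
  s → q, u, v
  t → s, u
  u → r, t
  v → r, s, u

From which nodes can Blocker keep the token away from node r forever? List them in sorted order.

A0 = {r}
A1: add {q} — q (Reacher) has q→r.
A2 = A1; e.g. s (Blocker) can still go to u. Fixed point.
Reacher's attractor = {q, r}; Blocker avoids the target exactly from the complement.

s, t, u, v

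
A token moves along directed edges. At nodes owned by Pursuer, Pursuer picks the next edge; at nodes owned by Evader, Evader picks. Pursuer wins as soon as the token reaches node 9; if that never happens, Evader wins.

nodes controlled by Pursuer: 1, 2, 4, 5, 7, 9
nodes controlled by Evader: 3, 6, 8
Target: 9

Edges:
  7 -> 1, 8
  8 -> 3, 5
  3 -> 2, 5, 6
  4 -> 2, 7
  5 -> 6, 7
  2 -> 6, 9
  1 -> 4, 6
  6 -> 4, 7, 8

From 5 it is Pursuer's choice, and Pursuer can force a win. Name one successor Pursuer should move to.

A0 = {9}
A1: add {2} — 2 (Pursuer) has 2→9.
A2: add {4} — 4 (Pursuer) has 4→2.
A3: add {1} — 1 (Pursuer) has 1→4.
A4: add {7} — 7 (Pursuer) has 7→1.
A5: add {5} — 5 (Pursuer) has 5→7.
A6 = A5; e.g. 3 (Evader) can still go to 6. Fixed point.
From 5, successor 7 is in the attractor (rank 4); the other successor 6 is not.

7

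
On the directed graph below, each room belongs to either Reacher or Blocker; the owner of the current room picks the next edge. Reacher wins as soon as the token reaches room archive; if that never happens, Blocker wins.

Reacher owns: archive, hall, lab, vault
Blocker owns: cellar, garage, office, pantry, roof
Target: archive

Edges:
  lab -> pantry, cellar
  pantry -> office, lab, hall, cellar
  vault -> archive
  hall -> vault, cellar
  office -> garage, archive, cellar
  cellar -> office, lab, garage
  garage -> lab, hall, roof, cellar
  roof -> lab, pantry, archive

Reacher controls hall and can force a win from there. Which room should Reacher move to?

vault

A0 = {archive}
A1: add {vault} — vault (Reacher) has vault→archive.
A2: add {hall} — hall (Reacher) has hall→vault.
A3 = A2; e.g. office (Blocker) can still go to garage. Fixed point.
From hall, successor vault is in the attractor (rank 1); the other successor cellar is not.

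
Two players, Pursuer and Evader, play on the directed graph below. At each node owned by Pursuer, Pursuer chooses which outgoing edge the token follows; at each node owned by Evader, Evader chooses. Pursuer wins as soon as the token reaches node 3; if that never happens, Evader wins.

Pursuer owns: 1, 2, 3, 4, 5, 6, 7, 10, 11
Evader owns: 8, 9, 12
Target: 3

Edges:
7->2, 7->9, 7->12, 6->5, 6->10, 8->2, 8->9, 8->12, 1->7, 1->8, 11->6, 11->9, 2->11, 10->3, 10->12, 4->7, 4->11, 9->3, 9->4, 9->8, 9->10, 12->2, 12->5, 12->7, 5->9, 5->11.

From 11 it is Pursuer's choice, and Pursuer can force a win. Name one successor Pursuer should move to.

A0 = {3}
A1: add {10} — 10 (Pursuer) has 10→3.
A2: add {6} — 6 (Pursuer) has 6→10.
A3: add {11} — 11 (Pursuer) has 11→6.
A4: add {2, 4, 5} — 2 (Pursuer) has 2→11; 4 (Pursuer) has 4→11; 5 (Pursuer) has 5→11.
A5: add {7} — 7 (Pursuer) has 7→2.
A6: add {1, 12} — 1 (Pursuer) has 1→7; 12 (Evader): all of {2, 5, 7} already in.
A7 = A6; e.g. 8 (Evader) can still go to 9. Fixed point.
From 11, successor 6 is in the attractor (rank 2); the other successor 9 is not.

6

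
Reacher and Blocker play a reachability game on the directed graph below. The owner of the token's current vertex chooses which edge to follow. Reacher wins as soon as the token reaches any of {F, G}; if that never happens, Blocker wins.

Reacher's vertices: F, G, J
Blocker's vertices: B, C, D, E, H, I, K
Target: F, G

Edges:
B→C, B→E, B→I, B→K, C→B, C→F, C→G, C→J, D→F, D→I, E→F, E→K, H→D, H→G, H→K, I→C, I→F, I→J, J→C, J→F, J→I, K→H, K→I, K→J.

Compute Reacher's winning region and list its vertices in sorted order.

A0 = {F, G}
A1: add {J} — J (Reacher) has J→F.
A2 = A1; e.g. B (Blocker) can still go to C. Fixed point.
Reacher's winning region = {F, G, J}.

F, G, J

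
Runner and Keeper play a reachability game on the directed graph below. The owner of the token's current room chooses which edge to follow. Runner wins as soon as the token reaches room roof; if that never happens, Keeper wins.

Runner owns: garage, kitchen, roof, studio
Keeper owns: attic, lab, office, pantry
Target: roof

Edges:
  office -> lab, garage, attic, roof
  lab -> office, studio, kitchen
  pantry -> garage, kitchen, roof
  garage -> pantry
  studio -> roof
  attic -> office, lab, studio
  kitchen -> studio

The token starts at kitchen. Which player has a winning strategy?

Runner

A0 = {roof}
A1: add {studio} — studio (Runner) has studio→roof.
A2: add {kitchen} — kitchen (Runner) has kitchen→studio.
A3 = A2; e.g. office (Keeper) can still go to lab. Fixed point.
kitchen ∈ A2, so Runner can force the target.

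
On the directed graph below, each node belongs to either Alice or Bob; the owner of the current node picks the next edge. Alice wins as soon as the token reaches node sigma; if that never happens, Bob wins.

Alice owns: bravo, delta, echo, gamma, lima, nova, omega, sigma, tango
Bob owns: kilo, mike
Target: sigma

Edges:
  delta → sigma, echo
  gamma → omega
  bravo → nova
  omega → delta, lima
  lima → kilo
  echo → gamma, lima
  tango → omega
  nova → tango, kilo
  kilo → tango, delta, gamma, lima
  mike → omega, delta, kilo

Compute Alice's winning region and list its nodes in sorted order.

bravo, delta, echo, gamma, nova, omega, sigma, tango

A0 = {sigma}
A1: add {delta} — delta (Alice) has delta→sigma.
A2: add {omega} — omega (Alice) has omega→delta.
A3: add {gamma, tango} — tango (Alice) has tango→omega; gamma (Alice) has gamma→omega.
A4: add {echo, nova} — nova (Alice) has nova→tango; echo (Alice) has echo→gamma.
A5: add {bravo} — bravo (Alice) has bravo→nova.
A6 = A5; e.g. mike (Bob) can still go to kilo. Fixed point.
Alice's winning region = {bravo, delta, echo, gamma, nova, omega, sigma, tango}.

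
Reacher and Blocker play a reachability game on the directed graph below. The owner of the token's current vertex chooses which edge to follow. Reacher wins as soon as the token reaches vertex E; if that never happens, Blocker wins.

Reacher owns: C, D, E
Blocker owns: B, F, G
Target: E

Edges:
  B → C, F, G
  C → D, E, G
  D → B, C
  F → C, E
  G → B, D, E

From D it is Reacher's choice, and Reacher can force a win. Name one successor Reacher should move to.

A0 = {E}
A1: add {C} — C (Reacher) has C→E.
A2: add {D, F} — D (Reacher) has D→C; F (Blocker): all of {C, E} already in.
A3 = A2; e.g. B (Blocker) can still go to G. Fixed point.
From D, successor C is in the attractor (rank 1); the other successor B is not.

C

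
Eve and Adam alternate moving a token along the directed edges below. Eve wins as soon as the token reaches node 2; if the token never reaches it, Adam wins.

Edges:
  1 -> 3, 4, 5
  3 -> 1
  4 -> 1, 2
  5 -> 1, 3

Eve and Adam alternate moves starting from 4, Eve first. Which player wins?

Eve

Track states (vertex, player-to-move).
A0 = {(2,Eve), (2,Adam)}
A1: add {(4,Eve)}.
(4,Eve) ∈ A1 ⇒ Eve forces the target.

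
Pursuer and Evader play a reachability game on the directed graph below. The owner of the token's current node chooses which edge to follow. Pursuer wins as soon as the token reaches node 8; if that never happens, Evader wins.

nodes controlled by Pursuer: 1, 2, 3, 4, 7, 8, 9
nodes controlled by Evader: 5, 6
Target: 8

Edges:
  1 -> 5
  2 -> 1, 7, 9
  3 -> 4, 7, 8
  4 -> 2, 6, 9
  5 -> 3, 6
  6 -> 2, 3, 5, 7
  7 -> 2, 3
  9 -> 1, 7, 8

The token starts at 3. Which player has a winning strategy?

A0 = {8}
A1: add {3, 9} — 3 (Pursuer) has 3→8; 9 (Pursuer) has 9→8.
3 ∈ A1, so Pursuer can force the target.

Pursuer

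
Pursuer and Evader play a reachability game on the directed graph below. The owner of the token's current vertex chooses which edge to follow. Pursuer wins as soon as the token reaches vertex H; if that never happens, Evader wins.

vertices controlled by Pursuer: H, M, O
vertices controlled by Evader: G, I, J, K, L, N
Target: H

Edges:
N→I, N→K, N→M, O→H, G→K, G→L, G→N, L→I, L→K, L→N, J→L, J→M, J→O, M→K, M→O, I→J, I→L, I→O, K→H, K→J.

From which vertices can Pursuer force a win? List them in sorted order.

H, M, O

A0 = {H}
A1: add {O} — O (Pursuer) has O→H.
A2: add {M} — M (Pursuer) has M→O.
A3 = A2; e.g. G (Evader) can still go to K. Fixed point.
Pursuer's winning region = {H, M, O}.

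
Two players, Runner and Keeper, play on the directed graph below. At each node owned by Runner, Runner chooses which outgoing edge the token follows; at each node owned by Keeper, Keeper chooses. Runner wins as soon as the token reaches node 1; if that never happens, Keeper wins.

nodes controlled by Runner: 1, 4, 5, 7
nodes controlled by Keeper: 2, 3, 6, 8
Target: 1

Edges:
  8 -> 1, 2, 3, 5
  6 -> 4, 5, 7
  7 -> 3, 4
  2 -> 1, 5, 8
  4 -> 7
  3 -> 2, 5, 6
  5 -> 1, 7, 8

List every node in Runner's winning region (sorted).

A0 = {1}
A1: add {5} — 5 (Runner) has 5→1.
A2 = A1; e.g. 2 (Keeper) can still go to 8. Fixed point.
Runner's winning region = {1, 5}.

1, 5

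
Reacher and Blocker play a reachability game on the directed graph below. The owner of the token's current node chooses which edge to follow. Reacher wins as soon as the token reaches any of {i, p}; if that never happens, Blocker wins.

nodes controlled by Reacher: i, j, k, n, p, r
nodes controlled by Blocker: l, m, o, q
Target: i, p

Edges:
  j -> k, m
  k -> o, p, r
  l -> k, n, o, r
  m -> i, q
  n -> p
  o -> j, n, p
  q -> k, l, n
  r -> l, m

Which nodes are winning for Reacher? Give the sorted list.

A0 = {i, p}
A1: add {k, n} — k (Reacher) has k→p; n (Reacher) has n→p.
A2: add {j} — j (Reacher) has j→k.
A3: add {o} — o (Blocker): all of {j, n, p} already in.
A4 = A3; e.g. l (Blocker) can still go to r. Fixed point.
Reacher's winning region = {i, j, k, n, o, p}.

i, j, k, n, o, p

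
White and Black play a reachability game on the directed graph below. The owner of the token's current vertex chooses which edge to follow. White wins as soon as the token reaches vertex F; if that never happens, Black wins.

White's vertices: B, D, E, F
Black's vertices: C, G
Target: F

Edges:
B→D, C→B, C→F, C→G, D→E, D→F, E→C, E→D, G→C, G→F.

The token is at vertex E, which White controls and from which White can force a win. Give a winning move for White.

A0 = {F}
A1: add {D} — D (White) has D→F.
A2: add {B, E} — B (White) has B→D; E (White) has E→D.
A3 = A2; e.g. C (Black) can still go to G. Fixed point.
From E, successor D is in the attractor (rank 1); the other successor C is not.

D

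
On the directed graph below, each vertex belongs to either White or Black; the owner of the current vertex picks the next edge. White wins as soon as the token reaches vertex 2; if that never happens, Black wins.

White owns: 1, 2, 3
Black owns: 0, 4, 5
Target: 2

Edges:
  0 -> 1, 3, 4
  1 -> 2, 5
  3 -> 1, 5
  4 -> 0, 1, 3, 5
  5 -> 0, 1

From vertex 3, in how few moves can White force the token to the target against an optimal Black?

2

A0 = {2}
A1: add {1} — 1 (White) has 1→2.
A2: add {3} — 3 (White) has 3→1.
A3 = A2; e.g. 0 (Black) can still go to 4. Fixed point.
3 enters the attractor at level 2, so White can force the target in 2 moves from there.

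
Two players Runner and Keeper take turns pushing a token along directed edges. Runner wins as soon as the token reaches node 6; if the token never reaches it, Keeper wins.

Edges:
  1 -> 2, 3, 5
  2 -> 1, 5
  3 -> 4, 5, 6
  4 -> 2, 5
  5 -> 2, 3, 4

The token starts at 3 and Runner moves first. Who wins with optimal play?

Track states (vertex, player-to-move).
A0 = {(6,Runner), (6,Keeper)}
A1: add {(3,Runner)}.
(3,Runner) ∈ A1 ⇒ Runner forces the target.

Runner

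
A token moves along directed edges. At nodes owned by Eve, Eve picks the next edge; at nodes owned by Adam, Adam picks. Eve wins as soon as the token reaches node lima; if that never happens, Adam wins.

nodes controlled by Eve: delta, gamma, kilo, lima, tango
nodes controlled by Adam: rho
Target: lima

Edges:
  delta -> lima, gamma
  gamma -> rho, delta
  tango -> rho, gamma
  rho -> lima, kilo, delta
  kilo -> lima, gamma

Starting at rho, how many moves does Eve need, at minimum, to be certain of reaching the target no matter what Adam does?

2

A0 = {lima}
A1: add {delta, kilo} — kilo (Eve) has kilo→lima; delta (Eve) has delta→lima.
A2: add {gamma, rho} — rho (Adam): all of {lima, kilo, delta} already in; gamma (Eve) has gamma→delta.
rho enters the attractor at level 2, so Eve can force the target in 2 moves from there.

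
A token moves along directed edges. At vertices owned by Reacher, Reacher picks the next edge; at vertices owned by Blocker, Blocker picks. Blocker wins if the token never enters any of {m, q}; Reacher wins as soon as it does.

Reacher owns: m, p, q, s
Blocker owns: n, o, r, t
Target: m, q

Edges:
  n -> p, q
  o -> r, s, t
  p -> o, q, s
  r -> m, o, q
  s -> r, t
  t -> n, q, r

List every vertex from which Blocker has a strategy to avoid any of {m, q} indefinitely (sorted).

A0 = {m, q}
A1: add {p} — p (Reacher) has p→q.
A2: add {n} — n (Blocker): all of {p, q} already in.
A3 = A2; e.g. o (Blocker) can still go to r. Fixed point.
Reacher's attractor = {m, n, p, q}; Blocker avoids the target exactly from the complement.

o, r, s, t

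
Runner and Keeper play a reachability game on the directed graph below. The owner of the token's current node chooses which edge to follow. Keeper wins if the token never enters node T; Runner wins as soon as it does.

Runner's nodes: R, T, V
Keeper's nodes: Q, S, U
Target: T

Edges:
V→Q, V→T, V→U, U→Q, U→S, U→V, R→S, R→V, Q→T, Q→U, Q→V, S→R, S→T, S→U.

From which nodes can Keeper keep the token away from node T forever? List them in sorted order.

Q, S, U

A0 = {T}
A1: add {V} — V (Runner) has V→T.
A2: add {R} — R (Runner) has R→V.
A3 = A2; e.g. Q (Keeper) can still go to U. Fixed point.
Runner's attractor = {R, T, V}; Keeper avoids the target exactly from the complement.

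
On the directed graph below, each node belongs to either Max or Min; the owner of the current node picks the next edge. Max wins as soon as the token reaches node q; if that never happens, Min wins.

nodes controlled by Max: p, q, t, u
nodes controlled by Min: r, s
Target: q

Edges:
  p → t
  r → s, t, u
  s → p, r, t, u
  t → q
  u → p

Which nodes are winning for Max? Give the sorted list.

A0 = {q}
A1: add {t} — t (Max) has t→q.
A2: add {p} — p (Max) has p→t.
A3: add {u} — u (Max) has u→p.
A4 = A3; e.g. r (Min) can still go to s. Fixed point.
Max's winning region = {p, q, t, u}.

p, q, t, u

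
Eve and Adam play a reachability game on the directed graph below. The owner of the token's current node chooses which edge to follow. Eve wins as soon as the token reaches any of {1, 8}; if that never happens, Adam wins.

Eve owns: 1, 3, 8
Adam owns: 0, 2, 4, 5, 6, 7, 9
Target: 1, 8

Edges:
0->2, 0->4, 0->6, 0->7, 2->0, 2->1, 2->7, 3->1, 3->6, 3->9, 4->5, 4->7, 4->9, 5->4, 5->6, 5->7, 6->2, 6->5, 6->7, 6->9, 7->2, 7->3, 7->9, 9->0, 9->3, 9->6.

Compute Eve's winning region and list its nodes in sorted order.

1, 3, 8

A0 = {1, 8}
A1: add {3} — 3 (Eve) has 3→1.
A2 = A1; e.g. 0 (Adam) can still go to 2. Fixed point.
Eve's winning region = {1, 3, 8}.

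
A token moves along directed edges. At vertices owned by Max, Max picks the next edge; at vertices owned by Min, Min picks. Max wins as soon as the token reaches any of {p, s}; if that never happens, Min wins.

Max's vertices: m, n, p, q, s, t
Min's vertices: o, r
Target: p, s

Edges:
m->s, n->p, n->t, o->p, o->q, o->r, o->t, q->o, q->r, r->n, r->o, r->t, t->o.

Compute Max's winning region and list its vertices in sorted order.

m, n, p, s

A0 = {p, s}
A1: add {m, n} — m (Max) has m→s; n (Max) has n→p.
A2 = A1; e.g. o (Min) can still go to q. Fixed point.
Max's winning region = {m, n, p, s}.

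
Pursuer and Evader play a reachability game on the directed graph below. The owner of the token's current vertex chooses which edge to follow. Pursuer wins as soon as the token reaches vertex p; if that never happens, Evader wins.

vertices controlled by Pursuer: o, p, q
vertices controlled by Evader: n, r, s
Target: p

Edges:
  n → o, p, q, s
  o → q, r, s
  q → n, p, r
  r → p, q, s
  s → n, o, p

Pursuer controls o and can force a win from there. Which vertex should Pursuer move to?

q

A0 = {p}
A1: add {q} — q (Pursuer) has q→p.
A2: add {o} — o (Pursuer) has o→q.
A3 = A2; e.g. n (Evader) can still go to s. Fixed point.
From o, successor q is in the attractor (rank 1); the other successors r, s are not.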